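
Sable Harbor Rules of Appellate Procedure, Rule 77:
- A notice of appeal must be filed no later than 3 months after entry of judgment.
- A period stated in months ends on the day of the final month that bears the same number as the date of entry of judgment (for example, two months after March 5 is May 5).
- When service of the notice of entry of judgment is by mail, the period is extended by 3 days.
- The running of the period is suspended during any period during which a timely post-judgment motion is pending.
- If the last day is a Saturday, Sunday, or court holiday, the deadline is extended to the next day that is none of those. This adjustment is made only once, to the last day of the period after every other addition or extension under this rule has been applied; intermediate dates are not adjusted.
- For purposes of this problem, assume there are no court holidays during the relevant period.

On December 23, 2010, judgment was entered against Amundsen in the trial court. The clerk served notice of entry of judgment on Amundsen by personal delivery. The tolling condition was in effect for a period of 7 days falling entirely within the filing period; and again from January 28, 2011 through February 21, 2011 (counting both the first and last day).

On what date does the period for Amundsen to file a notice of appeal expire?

3 months after December 23, 2010 is March 23, 2011.
Service was not by mail, so no mail extension applies.
Tolling adds 7 days: March 23, 2011 + 7 days = March 30, 2011.
From January 28, 2011 through February 21, 2011 inclusive is 25 days; tolling adds 25 days: March 30, 2011 + 25 days = April 24, 2011.
April 24, 2011 is Sunday. The next qualifying day is April 25, 2011.

April 25, 2011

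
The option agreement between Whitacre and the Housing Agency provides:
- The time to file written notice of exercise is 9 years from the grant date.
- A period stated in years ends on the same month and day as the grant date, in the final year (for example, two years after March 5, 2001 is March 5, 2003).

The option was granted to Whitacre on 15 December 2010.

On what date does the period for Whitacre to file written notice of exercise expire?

December 15, 2019

9 years after 15 December 2010 is December 15, 2019.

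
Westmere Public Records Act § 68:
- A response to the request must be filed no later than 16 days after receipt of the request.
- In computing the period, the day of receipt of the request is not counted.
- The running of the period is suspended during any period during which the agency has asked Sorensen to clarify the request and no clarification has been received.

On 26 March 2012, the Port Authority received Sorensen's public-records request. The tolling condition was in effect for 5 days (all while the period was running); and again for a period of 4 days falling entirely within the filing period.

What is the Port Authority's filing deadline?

16 days after 26 March 2012 is April 11, 2012.
Tolling adds 5 days: April 11, 2012 + 5 days = April 16, 2012.
Tolling adds 4 days: April 16, 2012 + 4 days = April 20, 2012.

April 20, 2012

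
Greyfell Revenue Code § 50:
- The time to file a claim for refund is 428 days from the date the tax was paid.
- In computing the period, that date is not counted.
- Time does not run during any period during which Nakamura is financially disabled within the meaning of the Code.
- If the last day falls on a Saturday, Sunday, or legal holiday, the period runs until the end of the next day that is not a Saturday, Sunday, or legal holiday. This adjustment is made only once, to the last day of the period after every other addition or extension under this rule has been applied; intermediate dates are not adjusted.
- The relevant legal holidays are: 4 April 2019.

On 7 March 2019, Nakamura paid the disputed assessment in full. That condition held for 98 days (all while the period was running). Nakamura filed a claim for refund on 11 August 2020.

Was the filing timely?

Yes

428 days after 7 March 2019 is May 8, 2020.
Tolling adds 98 days: May 8, 2020 + 98 days = August 14, 2020.
August 14, 2020 is a Friday and not a legal holiday, so no extension applies.
The deadline is August 14, 2020; the filing on August 11, 2020 is on or before that date.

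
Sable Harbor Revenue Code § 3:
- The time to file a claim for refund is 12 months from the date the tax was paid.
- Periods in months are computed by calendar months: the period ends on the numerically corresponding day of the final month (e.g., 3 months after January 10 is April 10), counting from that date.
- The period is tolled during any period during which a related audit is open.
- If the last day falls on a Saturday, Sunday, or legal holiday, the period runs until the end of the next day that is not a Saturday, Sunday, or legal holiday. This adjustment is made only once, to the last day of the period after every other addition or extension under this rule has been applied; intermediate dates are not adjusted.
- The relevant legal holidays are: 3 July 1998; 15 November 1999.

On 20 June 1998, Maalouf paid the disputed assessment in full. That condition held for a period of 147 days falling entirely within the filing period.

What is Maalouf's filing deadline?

12 months after 20 June 1998 is June 20, 1999.
Tolling adds 147 days: June 20, 1999 + 147 days = November 14, 1999.
November 14, 1999 is Sunday; November 15, 1999 is a listed holiday. The next qualifying day is November 16, 1999.

November 16, 1999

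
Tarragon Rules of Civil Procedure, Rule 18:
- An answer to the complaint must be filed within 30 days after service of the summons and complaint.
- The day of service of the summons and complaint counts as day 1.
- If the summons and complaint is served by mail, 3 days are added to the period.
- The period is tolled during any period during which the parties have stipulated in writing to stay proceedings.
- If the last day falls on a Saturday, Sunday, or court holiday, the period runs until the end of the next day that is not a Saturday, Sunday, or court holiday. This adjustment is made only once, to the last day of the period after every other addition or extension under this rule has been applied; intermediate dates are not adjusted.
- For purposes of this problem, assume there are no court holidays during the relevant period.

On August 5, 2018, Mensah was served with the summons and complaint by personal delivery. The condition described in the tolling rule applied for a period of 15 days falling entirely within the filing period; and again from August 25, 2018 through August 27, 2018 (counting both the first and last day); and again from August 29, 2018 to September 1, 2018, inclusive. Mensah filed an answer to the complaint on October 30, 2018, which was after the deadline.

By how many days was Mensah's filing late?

35 days

Counting August 5, 2018 as day 1, day 30 is September 3, 2018.
Service was not by mail, so no mail extension applies.
Tolling adds 15 days: September 3, 2018 + 15 days = September 18, 2018.
From August 25, 2018 through August 27, 2018 inclusive is 3 days; tolling adds 3 days: September 18, 2018 + 3 days = September 21, 2018.
From August 29, 2018 through September 1, 2018 inclusive is 4 days; tolling adds 4 days: September 21, 2018 + 4 days = September 25, 2018.
September 25, 2018 is a Tuesday and not a court holiday, so no extension applies.
The deadline is September 25, 2018; from September 25, 2018 to October 30, 2018 is 35 days.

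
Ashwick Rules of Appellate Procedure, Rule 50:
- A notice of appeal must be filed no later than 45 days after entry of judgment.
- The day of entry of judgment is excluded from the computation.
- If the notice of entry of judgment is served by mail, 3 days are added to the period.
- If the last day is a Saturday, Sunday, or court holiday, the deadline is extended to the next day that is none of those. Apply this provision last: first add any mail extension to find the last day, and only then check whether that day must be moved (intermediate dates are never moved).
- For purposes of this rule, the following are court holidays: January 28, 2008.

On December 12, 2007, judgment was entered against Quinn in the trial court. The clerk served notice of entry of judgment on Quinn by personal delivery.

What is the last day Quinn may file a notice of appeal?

45 days after December 12, 2007 is January 26, 2008.
Service was not by mail, so no mail extension applies.
January 26, 2008 is Saturday; January 27, 2008 is Sunday; January 28, 2008 is a listed holiday. The next qualifying day is January 29, 2008.

January 29, 2008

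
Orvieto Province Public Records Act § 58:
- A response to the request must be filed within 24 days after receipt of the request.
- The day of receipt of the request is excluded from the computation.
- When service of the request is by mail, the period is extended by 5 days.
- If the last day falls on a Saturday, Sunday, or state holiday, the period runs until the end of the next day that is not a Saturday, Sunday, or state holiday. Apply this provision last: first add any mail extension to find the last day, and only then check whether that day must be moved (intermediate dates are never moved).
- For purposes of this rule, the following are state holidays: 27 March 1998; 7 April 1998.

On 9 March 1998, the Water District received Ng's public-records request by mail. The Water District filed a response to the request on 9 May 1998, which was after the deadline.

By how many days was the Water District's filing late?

31 days

24 days after 9 March 1998 is April 2, 1998.
Service was by mail, adding 5 days: April 2, 1998 + 5 days = April 7, 1998.
April 7, 1998 is a listed holiday. The next qualifying day is April 8, 1998.
The deadline is April 8, 1998; from April 8, 1998 to May 9, 1998 is 31 days.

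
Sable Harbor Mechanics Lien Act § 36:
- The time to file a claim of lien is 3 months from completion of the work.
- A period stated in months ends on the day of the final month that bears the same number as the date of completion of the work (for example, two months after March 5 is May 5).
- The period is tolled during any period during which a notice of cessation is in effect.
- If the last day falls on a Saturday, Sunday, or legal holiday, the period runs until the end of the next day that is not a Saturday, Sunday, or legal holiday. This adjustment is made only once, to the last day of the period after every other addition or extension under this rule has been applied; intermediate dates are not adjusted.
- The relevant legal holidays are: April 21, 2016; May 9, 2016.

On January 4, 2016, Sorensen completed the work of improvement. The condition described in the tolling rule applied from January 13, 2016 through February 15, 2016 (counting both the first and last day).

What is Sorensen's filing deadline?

May 10, 2016

3 months after January 4, 2016 is April 4, 2016.
From January 13, 2016 through February 15, 2016 inclusive is 34 days; tolling adds 34 days: April 4, 2016 + 34 days = May 8, 2016.
May 8, 2016 is Sunday; May 9, 2016 is a listed holiday. The next qualifying day is May 10, 2016.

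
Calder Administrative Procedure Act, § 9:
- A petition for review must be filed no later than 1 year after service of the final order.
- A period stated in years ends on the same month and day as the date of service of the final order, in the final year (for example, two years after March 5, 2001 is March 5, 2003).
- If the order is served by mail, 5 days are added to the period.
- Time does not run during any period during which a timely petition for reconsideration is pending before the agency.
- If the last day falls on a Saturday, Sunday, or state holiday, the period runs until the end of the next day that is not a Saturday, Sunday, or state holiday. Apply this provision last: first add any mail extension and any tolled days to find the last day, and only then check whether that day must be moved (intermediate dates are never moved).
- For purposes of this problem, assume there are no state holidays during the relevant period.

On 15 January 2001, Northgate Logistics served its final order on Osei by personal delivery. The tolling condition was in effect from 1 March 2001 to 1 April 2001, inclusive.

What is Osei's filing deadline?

February 18, 2002

1 year after 15 January 2001 is January 15, 2002.
Service was not by mail, so no mail extension applies.
From March 1, 2001 through April 1, 2001 inclusive is 32 days; tolling adds 32 days: January 15, 2002 + 32 days = February 16, 2002.
February 16, 2002 is Saturday; February 17, 2002 is Sunday. The next qualifying day is February 18, 2002.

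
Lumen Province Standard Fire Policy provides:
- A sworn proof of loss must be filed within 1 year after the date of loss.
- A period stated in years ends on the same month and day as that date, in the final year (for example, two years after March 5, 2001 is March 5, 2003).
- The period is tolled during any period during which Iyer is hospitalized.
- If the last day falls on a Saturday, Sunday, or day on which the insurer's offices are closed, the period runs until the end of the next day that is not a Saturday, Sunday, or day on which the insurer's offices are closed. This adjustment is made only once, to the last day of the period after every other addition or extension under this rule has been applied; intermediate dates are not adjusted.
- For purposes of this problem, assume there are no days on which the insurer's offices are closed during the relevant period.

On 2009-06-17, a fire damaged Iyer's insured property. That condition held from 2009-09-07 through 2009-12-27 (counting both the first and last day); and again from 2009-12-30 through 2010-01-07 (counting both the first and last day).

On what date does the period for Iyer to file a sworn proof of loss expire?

October 18, 2010

1 year after 2009-06-17 is June 17, 2010.
From September 7, 2009 through December 27, 2009 inclusive is 112 days; tolling adds 112 days: June 17, 2010 + 112 days = October 7, 2010.
From December 30, 2009 through January 7, 2010 inclusive is 9 days; tolling adds 9 days: October 7, 2010 + 9 days = October 16, 2010.
October 16, 2010 is Saturday; October 17, 2010 is Sunday. The next qualifying day is October 18, 2010.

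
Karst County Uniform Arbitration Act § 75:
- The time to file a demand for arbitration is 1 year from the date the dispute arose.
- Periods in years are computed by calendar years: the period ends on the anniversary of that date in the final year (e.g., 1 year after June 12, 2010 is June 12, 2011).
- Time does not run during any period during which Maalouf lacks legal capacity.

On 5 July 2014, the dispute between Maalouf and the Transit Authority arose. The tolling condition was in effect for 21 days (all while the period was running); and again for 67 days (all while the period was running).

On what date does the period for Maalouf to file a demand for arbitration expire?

1 year after 5 July 2014 is July 5, 2015.
Tolling adds 21 days: July 5, 2015 + 21 days = July 26, 2015.
Tolling adds 67 days: July 26, 2015 + 67 days = October 1, 2015.

October 1, 2015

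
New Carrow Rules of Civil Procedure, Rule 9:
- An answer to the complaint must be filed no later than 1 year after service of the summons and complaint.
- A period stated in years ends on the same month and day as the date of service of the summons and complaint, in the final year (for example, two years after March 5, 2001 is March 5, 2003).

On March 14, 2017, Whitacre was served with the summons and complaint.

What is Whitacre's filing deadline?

March 14, 2018

1 year after March 14, 2017 is March 14, 2018.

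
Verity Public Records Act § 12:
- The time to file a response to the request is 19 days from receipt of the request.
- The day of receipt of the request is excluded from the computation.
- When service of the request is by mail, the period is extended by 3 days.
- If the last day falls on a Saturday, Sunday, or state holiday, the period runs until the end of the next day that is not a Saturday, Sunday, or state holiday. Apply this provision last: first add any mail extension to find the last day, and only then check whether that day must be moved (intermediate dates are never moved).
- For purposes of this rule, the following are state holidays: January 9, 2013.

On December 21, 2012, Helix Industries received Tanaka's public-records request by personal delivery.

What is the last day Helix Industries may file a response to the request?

19 days after December 21, 2012 is January 9, 2013.
Service was not by mail, so no mail extension applies.
January 9, 2013 is a listed holiday. The next qualifying day is January 10, 2013.

January 10, 2013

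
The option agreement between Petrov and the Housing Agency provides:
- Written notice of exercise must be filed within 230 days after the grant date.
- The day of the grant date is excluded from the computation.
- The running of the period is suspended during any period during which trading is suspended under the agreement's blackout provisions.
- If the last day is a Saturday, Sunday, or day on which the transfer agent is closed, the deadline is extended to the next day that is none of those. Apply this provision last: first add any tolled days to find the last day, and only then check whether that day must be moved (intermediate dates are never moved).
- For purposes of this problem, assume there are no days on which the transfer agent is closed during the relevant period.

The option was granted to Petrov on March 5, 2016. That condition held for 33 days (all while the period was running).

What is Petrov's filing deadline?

230 days after March 5, 2016 is October 21, 2016.
Tolling adds 33 days: October 21, 2016 + 33 days = November 23, 2016.
November 23, 2016 is a Wednesday and not a day on which the transfer agent is closed, so no extension applies.

November 23, 2016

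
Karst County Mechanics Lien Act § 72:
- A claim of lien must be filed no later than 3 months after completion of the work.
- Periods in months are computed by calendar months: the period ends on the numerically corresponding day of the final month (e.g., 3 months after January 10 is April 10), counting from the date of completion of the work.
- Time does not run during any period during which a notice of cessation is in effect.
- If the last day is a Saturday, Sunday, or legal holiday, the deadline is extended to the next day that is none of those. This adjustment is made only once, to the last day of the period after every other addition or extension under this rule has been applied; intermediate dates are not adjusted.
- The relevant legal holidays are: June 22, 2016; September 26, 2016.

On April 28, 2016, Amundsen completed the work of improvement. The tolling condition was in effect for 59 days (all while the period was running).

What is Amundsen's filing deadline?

September 27, 2016

3 months after April 28, 2016 is July 28, 2016.
Tolling adds 59 days: July 28, 2016 + 59 days = September 25, 2016.
September 25, 2016 is Sunday; September 26, 2016 is a listed holiday. The next qualifying day is September 27, 2016.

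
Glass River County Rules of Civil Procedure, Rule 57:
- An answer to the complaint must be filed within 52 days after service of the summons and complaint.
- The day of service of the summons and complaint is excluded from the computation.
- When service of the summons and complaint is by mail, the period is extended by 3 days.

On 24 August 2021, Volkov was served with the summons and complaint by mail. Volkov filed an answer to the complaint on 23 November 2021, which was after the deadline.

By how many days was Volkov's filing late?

52 days after 24 August 2021 is October 15, 2021.
Service was by mail, adding 3 days: October 15, 2021 + 3 days = October 18, 2021.
The deadline is October 18, 2021; from October 18, 2021 to November 23, 2021 is 36 days.

36 days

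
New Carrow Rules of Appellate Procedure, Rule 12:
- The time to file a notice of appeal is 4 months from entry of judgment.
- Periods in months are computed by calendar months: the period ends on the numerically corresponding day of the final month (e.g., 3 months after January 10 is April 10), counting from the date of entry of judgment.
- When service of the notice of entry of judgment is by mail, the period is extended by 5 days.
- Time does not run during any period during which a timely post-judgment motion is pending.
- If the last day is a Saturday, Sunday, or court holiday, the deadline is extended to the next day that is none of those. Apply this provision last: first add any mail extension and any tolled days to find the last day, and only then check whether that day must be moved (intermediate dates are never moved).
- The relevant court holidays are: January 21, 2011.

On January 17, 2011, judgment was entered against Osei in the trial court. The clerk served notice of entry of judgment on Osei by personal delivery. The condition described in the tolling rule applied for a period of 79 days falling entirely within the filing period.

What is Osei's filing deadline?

August 4, 2011

4 months after January 17, 2011 is May 17, 2011.
Service was not by mail, so no mail extension applies.
Tolling adds 79 days: May 17, 2011 + 79 days = August 4, 2011.
August 4, 2011 is a Thursday and not a court holiday, so no extension applies.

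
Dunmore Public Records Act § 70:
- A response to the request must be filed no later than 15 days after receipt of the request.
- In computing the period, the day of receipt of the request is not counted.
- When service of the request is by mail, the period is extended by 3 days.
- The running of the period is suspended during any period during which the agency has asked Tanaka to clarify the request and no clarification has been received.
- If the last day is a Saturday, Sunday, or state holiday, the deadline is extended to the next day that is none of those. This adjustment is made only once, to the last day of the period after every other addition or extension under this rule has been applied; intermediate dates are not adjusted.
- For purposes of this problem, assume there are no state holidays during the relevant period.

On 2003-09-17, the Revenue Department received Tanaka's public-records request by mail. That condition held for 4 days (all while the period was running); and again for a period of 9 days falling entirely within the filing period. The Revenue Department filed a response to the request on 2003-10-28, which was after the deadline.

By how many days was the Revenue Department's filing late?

15 days after 2003-09-17 is October 2, 2003.
Service was by mail, adding 3 days: October 2, 2003 + 3 days = October 5, 2003.
Tolling adds 4 days: October 5, 2003 + 4 days = October 9, 2003.
Tolling adds 9 days: October 9, 2003 + 9 days = October 18, 2003.
October 18, 2003 is Saturday; October 19, 2003 is Sunday. The next qualifying day is October 20, 2003.
The deadline is October 20, 2003; from October 20, 2003 to October 28, 2003 is 8 days.

8 days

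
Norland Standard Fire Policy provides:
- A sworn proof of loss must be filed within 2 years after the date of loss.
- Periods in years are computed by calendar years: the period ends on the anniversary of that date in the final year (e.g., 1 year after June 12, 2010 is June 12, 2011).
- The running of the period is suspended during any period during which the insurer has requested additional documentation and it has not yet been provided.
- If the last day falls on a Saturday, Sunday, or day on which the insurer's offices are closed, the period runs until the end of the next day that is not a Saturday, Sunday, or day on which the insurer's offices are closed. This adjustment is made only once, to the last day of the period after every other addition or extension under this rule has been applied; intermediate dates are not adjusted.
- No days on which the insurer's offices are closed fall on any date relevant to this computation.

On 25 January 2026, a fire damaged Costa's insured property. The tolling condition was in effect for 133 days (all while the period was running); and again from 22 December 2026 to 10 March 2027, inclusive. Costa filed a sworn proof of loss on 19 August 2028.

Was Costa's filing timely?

2 years after 25 January 2026 is January 25, 2028.
Tolling adds 133 days: January 25, 2028 + 133 days = June 6, 2028.
From December 22, 2026 through March 10, 2027 inclusive is 79 days; tolling adds 79 days: June 6, 2028 + 79 days = August 24, 2028.
August 24, 2028 is a Thursday and not a day on which the insurer's offices are closed, so no extension applies.
The deadline is August 24, 2028; the filing on August 19, 2028 is on or before that date.

Yes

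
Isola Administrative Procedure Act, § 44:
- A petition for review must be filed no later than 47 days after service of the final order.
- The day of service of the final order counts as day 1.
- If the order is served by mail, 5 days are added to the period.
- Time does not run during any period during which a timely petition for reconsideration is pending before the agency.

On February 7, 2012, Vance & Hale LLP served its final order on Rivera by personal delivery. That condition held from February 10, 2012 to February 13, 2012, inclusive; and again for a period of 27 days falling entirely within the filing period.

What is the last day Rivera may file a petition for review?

April 24, 2012

Counting February 7, 2012 as day 1, day 47 is March 24, 2012.
Service was not by mail, so no mail extension applies.
From February 10, 2012 through February 13, 2012 inclusive is 4 days; tolling adds 4 days: March 24, 2012 + 4 days = March 28, 2012.
Tolling adds 27 days: March 28, 2012 + 27 days = April 24, 2012.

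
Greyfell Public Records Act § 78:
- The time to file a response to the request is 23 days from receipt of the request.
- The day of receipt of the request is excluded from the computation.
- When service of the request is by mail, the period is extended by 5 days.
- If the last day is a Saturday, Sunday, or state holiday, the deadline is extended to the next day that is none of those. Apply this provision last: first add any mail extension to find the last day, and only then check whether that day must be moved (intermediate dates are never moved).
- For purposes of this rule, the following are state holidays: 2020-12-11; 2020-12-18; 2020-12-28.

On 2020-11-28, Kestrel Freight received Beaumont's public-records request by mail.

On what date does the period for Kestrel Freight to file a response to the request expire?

23 days after 2020-11-28 is December 21, 2020.
Service was by mail, adding 5 days: December 21, 2020 + 5 days = December 26, 2020.
December 26, 2020 is Saturday; December 27, 2020 is Sunday; December 28, 2020 is a listed holiday. The next qualifying day is December 29, 2020.

December 29, 2020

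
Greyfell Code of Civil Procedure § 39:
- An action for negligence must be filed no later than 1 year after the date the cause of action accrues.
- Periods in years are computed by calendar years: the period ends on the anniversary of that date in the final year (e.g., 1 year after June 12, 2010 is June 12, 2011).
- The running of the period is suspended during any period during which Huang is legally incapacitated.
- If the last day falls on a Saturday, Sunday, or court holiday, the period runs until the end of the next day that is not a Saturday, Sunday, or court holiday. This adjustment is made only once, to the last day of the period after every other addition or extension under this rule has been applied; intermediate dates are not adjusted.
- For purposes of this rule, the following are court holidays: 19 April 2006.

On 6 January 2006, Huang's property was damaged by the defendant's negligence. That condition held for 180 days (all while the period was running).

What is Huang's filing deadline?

July 5, 2007

1 year after 6 January 2006 is January 6, 2007.
Tolling adds 180 days: January 6, 2007 + 180 days = July 5, 2007.
July 5, 2007 is a Thursday and not a court holiday, so no extension applies.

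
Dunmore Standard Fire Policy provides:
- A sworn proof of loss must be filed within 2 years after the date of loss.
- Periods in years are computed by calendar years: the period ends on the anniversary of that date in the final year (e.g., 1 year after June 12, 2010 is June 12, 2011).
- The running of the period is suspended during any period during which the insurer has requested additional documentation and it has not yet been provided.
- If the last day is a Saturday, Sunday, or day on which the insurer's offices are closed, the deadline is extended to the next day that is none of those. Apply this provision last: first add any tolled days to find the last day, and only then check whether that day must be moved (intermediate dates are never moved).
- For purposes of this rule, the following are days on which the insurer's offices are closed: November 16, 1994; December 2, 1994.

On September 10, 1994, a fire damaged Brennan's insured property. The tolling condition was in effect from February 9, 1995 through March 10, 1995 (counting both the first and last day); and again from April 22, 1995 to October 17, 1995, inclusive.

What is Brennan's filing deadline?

2 years after September 10, 1994 is September 10, 1996.
From February 9, 1995 through March 10, 1995 inclusive is 30 days; tolling adds 30 days: September 10, 1996 + 30 days = October 10, 1996.
From April 22, 1995 through October 17, 1995 inclusive is 179 days; tolling adds 179 days: October 10, 1996 + 179 days = April 7, 1997.
April 7, 1997 is a Monday and not a day on which the insurer's offices are closed, so no extension applies.

April 7, 1997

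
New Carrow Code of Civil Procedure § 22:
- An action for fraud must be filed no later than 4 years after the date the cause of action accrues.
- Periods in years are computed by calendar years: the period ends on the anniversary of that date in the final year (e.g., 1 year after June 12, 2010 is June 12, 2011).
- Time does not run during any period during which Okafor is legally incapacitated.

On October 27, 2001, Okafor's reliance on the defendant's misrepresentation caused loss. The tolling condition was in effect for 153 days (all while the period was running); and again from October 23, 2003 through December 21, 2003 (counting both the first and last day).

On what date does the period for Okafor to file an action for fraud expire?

4 years after October 27, 2001 is October 27, 2005.
Tolling adds 153 days: October 27, 2005 + 153 days = March 29, 2006.
From October 23, 2003 through December 21, 2003 inclusive is 60 days; tolling adds 60 days: March 29, 2006 + 60 days = May 28, 2006.

May 28, 2006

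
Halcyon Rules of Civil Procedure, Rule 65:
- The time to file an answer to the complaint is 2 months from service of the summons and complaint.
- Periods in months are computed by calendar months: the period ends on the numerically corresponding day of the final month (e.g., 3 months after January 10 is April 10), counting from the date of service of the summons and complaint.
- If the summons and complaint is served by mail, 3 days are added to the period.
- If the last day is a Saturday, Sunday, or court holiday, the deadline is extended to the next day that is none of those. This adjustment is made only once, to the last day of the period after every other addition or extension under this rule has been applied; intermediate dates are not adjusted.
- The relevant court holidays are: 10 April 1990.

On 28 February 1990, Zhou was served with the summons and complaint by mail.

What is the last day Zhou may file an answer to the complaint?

2 months after 28 February 1990 is April 28, 1990.
Service was by mail, adding 3 days: April 28, 1990 + 3 days = May 1, 1990.
May 1, 1990 is a Tuesday and not a court holiday, so no extension applies.

May 1, 1990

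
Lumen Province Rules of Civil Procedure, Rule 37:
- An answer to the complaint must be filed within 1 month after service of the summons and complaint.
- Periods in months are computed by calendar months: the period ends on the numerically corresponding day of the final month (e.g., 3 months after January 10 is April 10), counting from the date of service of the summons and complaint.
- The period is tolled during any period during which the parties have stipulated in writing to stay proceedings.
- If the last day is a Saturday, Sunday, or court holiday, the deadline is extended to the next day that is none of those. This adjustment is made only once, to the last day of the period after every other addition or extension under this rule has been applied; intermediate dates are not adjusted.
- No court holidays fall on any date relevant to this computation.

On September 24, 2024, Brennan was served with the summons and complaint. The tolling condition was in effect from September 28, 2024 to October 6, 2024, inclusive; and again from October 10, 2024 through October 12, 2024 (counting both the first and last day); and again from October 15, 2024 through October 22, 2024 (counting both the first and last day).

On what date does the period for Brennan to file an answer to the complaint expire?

November 13, 2024

1 month after September 24, 2024 is October 24, 2024.
From September 28, 2024 through October 6, 2024 inclusive is 9 days; tolling adds 9 days: October 24, 2024 + 9 days = November 2, 2024.
From October 10, 2024 through October 12, 2024 inclusive is 3 days; tolling adds 3 days: November 2, 2024 + 3 days = November 5, 2024.
From October 15, 2024 through October 22, 2024 inclusive is 8 days; tolling adds 8 days: November 5, 2024 + 8 days = November 13, 2024.
November 13, 2024 is a Wednesday and not a court holiday, so no extension applies.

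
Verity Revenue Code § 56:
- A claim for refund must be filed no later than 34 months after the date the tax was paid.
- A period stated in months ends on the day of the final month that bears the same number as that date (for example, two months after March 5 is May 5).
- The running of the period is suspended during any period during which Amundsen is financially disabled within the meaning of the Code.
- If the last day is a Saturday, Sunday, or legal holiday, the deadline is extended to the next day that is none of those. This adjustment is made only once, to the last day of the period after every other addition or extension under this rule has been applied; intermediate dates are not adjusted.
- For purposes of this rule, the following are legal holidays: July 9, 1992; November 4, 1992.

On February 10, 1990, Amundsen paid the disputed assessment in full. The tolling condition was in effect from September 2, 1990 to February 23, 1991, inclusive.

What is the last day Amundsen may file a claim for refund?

34 months after February 10, 1990 is December 10, 1992.
From September 2, 1990 through February 23, 1991 inclusive is 175 days; tolling adds 175 days: December 10, 1992 + 175 days = June 3, 1993.
June 3, 1993 is a Thursday and not a legal holiday, so no extension applies.

June 3, 1993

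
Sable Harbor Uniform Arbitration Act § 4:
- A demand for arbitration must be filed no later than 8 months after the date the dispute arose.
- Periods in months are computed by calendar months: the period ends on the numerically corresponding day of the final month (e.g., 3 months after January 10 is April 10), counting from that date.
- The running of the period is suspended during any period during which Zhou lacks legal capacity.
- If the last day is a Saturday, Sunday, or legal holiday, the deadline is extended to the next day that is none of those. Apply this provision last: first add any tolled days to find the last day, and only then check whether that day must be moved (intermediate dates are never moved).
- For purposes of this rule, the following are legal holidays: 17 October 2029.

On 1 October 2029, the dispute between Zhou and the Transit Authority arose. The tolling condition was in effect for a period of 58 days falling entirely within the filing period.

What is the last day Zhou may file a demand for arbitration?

8 months after 1 October 2029 is June 1, 2030.
Tolling adds 58 days: June 1, 2030 + 58 days = July 29, 2030.
July 29, 2030 is a Monday and not a legal holiday, so no extension applies.

July 29, 2030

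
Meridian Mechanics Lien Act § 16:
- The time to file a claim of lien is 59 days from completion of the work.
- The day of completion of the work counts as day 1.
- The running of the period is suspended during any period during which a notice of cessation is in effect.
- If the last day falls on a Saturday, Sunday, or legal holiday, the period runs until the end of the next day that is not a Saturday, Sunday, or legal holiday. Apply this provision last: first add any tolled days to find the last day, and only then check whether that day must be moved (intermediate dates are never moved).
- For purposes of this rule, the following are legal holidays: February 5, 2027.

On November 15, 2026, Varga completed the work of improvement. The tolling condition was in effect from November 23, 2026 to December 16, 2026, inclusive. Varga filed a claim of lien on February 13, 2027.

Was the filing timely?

No

Counting November 15, 2026 as day 1, day 59 is January 12, 2027.
From November 23, 2026 through December 16, 2026 inclusive is 24 days; tolling adds 24 days: January 12, 2027 + 24 days = February 5, 2027.
February 5, 2027 is a listed holiday; February 6, 2027 is Saturday; February 7, 2027 is Sunday. The next qualifying day is February 8, 2027.
The deadline is February 8, 2027; the filing on February 13, 2027 is after that date.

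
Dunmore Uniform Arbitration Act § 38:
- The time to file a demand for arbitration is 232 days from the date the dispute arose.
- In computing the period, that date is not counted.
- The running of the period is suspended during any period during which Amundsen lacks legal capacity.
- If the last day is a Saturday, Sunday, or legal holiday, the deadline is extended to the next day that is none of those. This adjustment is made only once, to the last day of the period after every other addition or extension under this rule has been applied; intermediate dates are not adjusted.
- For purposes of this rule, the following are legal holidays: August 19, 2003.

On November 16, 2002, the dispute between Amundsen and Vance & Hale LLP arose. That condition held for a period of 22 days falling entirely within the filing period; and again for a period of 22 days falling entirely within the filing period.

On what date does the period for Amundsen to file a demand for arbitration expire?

232 days after November 16, 2002 is July 6, 2003.
Tolling adds 22 days: July 6, 2003 + 22 days = July 28, 2003.
Tolling adds 22 days: July 28, 2003 + 22 days = August 19, 2003.
August 19, 2003 is a listed holiday. The next qualifying day is August 20, 2003.

August 20, 2003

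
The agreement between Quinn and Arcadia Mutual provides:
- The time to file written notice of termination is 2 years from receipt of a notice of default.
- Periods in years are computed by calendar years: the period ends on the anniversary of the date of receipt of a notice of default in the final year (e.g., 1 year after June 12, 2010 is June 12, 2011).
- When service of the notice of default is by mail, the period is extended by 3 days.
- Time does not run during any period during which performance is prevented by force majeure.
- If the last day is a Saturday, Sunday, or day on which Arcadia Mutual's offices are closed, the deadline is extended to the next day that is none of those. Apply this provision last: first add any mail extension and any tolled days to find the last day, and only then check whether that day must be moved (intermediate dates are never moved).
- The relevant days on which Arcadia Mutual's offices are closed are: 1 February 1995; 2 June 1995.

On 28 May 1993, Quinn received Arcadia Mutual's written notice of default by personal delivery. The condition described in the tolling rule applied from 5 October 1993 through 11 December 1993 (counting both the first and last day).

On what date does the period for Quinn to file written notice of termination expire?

2 years after 28 May 1993 is May 28, 1995.
Service was not by mail, so no mail extension applies.
From October 5, 1993 through December 11, 1993 inclusive is 68 days; tolling adds 68 days: May 28, 1995 + 68 days = August 4, 1995.
August 4, 1995 is a Friday and not a day on which Arcadia Mutual's offices are closed, so no extension applies.

August 4, 1995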